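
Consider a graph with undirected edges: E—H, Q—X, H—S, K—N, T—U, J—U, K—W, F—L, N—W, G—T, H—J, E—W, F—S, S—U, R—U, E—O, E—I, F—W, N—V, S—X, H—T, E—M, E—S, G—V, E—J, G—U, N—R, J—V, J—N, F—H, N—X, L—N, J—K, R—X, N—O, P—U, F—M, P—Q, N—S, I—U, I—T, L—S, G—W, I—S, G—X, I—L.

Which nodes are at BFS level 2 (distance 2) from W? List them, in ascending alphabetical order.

Level 0: W
Level 1: E, F, G, K, N
Level 2: H, I, J, L, M, O, R, S, T, U, V, X
Level 3: P, Q

H, I, J, L, M, O, R, S, T, U, V, X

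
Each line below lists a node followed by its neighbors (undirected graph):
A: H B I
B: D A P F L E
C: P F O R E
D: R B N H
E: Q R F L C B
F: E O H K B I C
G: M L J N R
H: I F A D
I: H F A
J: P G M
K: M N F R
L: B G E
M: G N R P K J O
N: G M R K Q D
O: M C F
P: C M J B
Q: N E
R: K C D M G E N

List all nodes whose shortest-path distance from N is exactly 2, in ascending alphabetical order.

B, C, E, F, H, J, L, O, P

Level 0: N
Level 1: D, G, K, M, Q, R
Level 2: B, C, E, F, H, J, L, O, P
Level 3: A, I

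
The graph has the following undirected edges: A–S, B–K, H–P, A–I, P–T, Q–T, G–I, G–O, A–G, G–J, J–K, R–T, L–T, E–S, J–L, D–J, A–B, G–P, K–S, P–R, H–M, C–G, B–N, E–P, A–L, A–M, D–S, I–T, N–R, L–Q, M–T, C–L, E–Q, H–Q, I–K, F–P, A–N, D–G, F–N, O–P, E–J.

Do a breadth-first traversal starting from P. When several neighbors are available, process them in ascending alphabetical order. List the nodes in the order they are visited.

Visit P; enqueue E, F, G, H, O, R, T → queue [E, F, G, H, O, R, T]
Visit E; enqueue J, Q, S → queue [F, G, H, O, R, T, J, Q, S]
Visit F; enqueue N → queue [G, H, O, R, T, J, Q, S, N]
Visit G; enqueue A, C, D, I → queue [H, O, R, T, J, Q, S, N, A, C, D, I]
Visit H; enqueue M → queue [O, R, T, J, Q, S, N, A, C, D, I, M]
Visit O → queue [R, T, J, Q, S, N, A, C, D, I, M]
Visit R → queue [T, J, Q, S, N, A, C, D, I, M]
Visit T; enqueue L → queue [J, Q, S, N, A, C, D, I, M, L]
Visit J; enqueue K → queue [Q, S, N, A, C, D, I, M, L, K]
Visit Q → queue [S, N, A, C, D, I, M, L, K]
Visit S → queue [N, A, C, D, I, M, L, K]
Visit N; enqueue B → queue [A, C, D, I, M, L, K, B]
Visit A → queue [C, D, I, M, L, K, B]
Visit C → queue [D, I, M, L, K, B]
Visit D → queue [I, M, L, K, B]
Visit I → queue [M, L, K, B]
Visit M → queue [L, K, B]
Visit L → queue [K, B]
Visit K → queue [B]
Visit B → queue []

P → E → F → G → H → O → R → T → J → Q → S → N → A → C → D → I → M → L → K → B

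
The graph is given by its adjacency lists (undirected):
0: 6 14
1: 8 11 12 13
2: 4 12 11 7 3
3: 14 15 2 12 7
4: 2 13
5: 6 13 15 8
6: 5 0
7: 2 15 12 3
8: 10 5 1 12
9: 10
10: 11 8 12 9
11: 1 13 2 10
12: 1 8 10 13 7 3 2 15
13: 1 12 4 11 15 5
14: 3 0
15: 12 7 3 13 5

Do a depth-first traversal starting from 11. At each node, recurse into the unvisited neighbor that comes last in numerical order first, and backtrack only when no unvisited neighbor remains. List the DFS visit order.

Visit 11
11 → 13
13 → 15
15 → 12
12 → 10
10 → 9
10 → 8
8 → 5
5 → 6
6 → 0
0 → 14
14 → 3
3 → 7
7 → 2
2 → 4
8 → 1

11 -> 13 -> 15 -> 12 -> 10 -> 9 -> 8 -> 5 -> 6 -> 0 -> 14 -> 3 -> 7 -> 2 -> 4 -> 1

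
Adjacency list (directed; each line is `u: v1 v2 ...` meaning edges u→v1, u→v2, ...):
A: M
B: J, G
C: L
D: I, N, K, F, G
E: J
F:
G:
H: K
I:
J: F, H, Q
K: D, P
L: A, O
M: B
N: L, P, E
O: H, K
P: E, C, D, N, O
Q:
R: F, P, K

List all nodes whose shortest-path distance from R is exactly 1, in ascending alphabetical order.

F, K, P

Level 0: R
Level 1: F, K, P
Level 2: C, D, E, N, O
Level 3: G, H, I, J, L
Level 4: A, Q
Level 5: M
Level 6: B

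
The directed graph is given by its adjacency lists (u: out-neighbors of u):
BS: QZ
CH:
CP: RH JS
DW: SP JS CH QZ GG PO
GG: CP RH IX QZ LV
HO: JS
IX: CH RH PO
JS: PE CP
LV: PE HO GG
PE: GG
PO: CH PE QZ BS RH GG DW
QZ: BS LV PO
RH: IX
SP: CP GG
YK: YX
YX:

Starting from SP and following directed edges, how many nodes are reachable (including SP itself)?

14

BFS from SP visits: SP, GG, CP, RH, QZ, LV, IX, JS, PO, BS, PE, HO, CH, DW
Reachable nodes: 14 of 16 total.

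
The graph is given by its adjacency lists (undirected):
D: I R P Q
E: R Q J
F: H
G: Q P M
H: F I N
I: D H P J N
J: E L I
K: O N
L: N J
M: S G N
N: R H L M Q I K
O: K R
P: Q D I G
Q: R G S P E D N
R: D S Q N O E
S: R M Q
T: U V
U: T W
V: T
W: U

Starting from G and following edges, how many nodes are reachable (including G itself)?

BFS from G visits: G, Q, P, M, R, S, E, D, N, I, O, J, H, L, K, F
Reachable nodes: 16 of 20 total.

16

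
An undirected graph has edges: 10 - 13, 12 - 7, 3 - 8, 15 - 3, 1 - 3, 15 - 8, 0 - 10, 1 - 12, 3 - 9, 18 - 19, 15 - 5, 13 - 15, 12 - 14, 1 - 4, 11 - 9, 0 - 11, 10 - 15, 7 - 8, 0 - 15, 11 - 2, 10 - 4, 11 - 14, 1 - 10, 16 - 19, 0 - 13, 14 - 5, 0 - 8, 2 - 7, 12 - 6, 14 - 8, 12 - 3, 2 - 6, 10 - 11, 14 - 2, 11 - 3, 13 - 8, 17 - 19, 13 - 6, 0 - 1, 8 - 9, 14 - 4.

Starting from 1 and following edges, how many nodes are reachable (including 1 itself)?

16

BFS from 1 visits: 1, 12, 10, 4, 3, 0, 14, 7, 6, 15, 13, 11, 9, 8, 5, 2
Reachable nodes: 16 of 20 total.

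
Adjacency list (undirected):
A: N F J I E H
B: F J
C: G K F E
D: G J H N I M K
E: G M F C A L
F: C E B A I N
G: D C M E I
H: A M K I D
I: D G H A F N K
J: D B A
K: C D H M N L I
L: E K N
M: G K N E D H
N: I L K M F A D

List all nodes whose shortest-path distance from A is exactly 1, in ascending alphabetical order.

E, F, H, I, J, N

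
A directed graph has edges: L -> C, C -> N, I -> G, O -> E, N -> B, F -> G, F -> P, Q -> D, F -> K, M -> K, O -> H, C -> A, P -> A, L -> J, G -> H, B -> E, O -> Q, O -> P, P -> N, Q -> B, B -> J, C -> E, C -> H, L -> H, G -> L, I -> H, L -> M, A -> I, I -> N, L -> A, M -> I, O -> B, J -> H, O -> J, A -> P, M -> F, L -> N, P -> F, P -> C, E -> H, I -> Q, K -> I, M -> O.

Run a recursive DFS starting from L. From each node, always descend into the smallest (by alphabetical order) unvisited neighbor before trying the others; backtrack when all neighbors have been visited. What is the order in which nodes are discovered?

Visit L
L → A
A → I
I → G
G → H
I → N
N → B
B → E
B → J
I → Q
Q → D
A → P
P → C
P → F
F → K
L → M
M → O

L, A, I, G, H, N, B, E, J, Q, D, P, C, F, K, M, O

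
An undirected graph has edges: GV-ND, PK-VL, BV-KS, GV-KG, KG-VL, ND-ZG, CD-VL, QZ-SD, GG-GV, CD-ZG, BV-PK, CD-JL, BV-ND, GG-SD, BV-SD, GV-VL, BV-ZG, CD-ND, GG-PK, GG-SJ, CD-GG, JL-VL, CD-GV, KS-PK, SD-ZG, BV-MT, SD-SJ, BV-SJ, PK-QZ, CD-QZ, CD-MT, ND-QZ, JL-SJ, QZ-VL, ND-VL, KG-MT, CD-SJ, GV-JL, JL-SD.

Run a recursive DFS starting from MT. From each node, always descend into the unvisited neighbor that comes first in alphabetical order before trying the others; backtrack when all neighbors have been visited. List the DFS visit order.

MT → BV → KS → PK → GG → CD → GV → JL → SD → QZ → ND → VL → KG → ZG → SJ

Visit MT
MT → BV
BV → KS
KS → PK
PK → GG
GG → CD
CD → GV
GV → JL
JL → SD
SD → QZ
QZ → ND
ND → VL
VL → KG
ND → ZG
SD → SJ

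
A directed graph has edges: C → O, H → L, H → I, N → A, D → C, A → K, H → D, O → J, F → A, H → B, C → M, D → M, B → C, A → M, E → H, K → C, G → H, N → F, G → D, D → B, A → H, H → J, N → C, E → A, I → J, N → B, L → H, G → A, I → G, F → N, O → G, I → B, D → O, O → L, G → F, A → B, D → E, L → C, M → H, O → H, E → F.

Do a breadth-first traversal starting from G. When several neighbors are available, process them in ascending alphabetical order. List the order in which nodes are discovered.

Visit G; enqueue A, D, F, H → queue [A, D, F, H]
Visit A; enqueue B, K, M → queue [D, F, H, B, K, M]
Visit D; enqueue C, E, O → queue [F, H, B, K, M, C, E, O]
Visit F; enqueue N → queue [H, B, K, M, C, E, O, N]
Visit H; enqueue I, J, L → queue [B, K, M, C, E, O, N, I, J, L]
Visit B → queue [K, M, C, E, O, N, I, J, L]
Visit K → queue [M, C, E, O, N, I, J, L]
Visit M → queue [C, E, O, N, I, J, L]
Visit C → queue [E, O, N, I, J, L]
Visit E → queue [O, N, I, J, L]
Visit O → queue [N, I, J, L]
Visit N → queue [I, J, L]
Visit I → queue [J, L]
Visit J → queue [L]
Visit L → queue []

G, A, D, F, H, B, K, M, C, E, O, N, I, J, L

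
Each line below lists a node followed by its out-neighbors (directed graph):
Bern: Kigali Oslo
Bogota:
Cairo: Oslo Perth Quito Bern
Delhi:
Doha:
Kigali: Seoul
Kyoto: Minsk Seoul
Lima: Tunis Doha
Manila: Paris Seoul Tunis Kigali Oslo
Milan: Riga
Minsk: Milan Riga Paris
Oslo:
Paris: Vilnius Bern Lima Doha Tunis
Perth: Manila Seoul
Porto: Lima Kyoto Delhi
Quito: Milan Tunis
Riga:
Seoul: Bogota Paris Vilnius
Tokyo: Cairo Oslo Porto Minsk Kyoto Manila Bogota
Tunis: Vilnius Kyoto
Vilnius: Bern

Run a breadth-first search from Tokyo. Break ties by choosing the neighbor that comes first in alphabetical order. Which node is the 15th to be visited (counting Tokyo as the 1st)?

Tunis

Visit Tokyo; enqueue Bogota, Cairo, Kyoto, Manila, Minsk, Oslo, Porto → queue [Bogota, Cairo, Kyoto, Manila, Minsk, Oslo, Porto]
Visit Bogota → queue [Cairo, Kyoto, Manila, Minsk, Oslo, Porto]
Visit Cairo; enqueue Bern, Perth, Quito → queue [Kyoto, Manila, Minsk, Oslo, Porto, Bern, Perth, Quito]
Visit Kyoto; enqueue Seoul → queue [Manila, Minsk, Oslo, Porto, Bern, Perth, Quito, Seoul]
Visit Manila; enqueue Kigali, Paris, Tunis → queue [Minsk, Oslo, Porto, Bern, Perth, Quito, Seoul, Kigali, Paris, Tunis]
Visit Minsk; enqueue Milan, Riga → queue [Oslo, Porto, Bern, Perth, Quito, Seoul, Kigali, Paris, Tunis, Milan, Riga]
Visit Oslo → queue [Porto, Bern, Perth, Quito, Seoul, Kigali, Paris, Tunis, Milan, Riga]
Visit Porto; enqueue Delhi, Lima → queue [Bern, Perth, Quito, Seoul, Kigali, Paris, Tunis, Milan, Riga, Delhi, Lima]
Visit Bern → queue [Perth, Quito, Seoul, Kigali, Paris, Tunis, Milan, Riga, Delhi, Lima]
Visit Perth → queue [Quito, Seoul, Kigali, Paris, Tunis, Milan, Riga, Delhi, Lima]
Visit Quito → queue [Seoul, Kigali, Paris, Tunis, Milan, Riga, Delhi, Lima]
Visit Seoul; enqueue Vilnius → queue [Kigali, Paris, Tunis, Milan, Riga, Delhi, Lima, Vilnius]
Visit Kigali → queue [Paris, Tunis, Milan, Riga, Delhi, Lima, Vilnius]
Visit Paris; enqueue Doha → queue [Tunis, Milan, Riga, Delhi, Lima, Vilnius, Doha]
Visit Tunis → queue [Milan, Riga, Delhi, Lima, Vilnius, Doha]
Visit Milan → queue [Riga, Delhi, Lima, Vilnius, Doha]
Visit Riga → queue [Delhi, Lima, Vilnius, Doha]
Visit Delhi → queue [Lima, Vilnius, Doha]
Visit Lima → queue [Vilnius, Doha]
Visit Vilnius → queue [Doha]
Visit Doha → queue []

Visit order: Tokyo, Bogota, Cairo, Kyoto, Manila, Minsk, Oslo, Porto, Bern, Perth, Quito, Seoul, Kigali, Paris, Tunis, Milan, Riga, Delhi, Lima, Vilnius, Doha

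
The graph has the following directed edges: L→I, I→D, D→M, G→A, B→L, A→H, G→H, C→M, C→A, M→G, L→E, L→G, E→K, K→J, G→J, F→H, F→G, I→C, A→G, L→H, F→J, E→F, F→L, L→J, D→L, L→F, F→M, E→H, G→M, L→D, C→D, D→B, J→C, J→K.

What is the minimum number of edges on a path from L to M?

2

Level 0: L
Level 1: D, E, F, G, H, I, J
Level 2: A, B, C, K, M
M first appears at level 2.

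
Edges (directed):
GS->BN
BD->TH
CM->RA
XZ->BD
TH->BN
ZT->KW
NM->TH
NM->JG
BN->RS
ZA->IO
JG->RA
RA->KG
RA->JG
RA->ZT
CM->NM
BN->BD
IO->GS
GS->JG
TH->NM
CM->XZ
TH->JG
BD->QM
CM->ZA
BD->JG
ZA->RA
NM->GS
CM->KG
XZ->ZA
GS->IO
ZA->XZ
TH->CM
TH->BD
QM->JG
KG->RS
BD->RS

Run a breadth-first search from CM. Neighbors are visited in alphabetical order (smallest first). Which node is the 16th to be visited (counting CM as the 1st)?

Visit CM; enqueue KG, NM, RA, XZ, ZA → queue [KG, NM, RA, XZ, ZA]
Visit KG; enqueue RS → queue [NM, RA, XZ, ZA, RS]
Visit NM; enqueue GS, JG, TH → queue [RA, XZ, ZA, RS, GS, JG, TH]
Visit RA; enqueue ZT → queue [XZ, ZA, RS, GS, JG, TH, ZT]
Visit XZ; enqueue BD → queue [ZA, RS, GS, JG, TH, ZT, BD]
Visit ZA; enqueue IO → queue [RS, GS, JG, TH, ZT, BD, IO]
Visit RS → queue [GS, JG, TH, ZT, BD, IO]
Visit GS; enqueue BN → queue [JG, TH, ZT, BD, IO, BN]
Visit JG → queue [TH, ZT, BD, IO, BN]
Visit TH → queue [ZT, BD, IO, BN]
Visit ZT; enqueue KW → queue [BD, IO, BN, KW]
Visit BD; enqueue QM → queue [IO, BN, KW, QM]
Visit IO → queue [BN, KW, QM]
Visit BN → queue [KW, QM]
Visit KW → queue [QM]
Visit QM → queue []

Visit order: CM, KG, NM, RA, XZ, ZA, RS, GS, JG, TH, ZT, BD, IO, BN, KW, QM

QM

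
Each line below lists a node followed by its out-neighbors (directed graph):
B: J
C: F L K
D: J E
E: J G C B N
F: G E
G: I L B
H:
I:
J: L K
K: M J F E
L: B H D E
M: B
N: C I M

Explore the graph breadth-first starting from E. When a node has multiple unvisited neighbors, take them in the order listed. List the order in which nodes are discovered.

Visit E; enqueue J, G, C, B, N → queue [J, G, C, B, N]
Visit J; enqueue L, K → queue [G, C, B, N, L, K]
Visit G; enqueue I → queue [C, B, N, L, K, I]
Visit C; enqueue F → queue [B, N, L, K, I, F]
Visit B → queue [N, L, K, I, F]
Visit N; enqueue M → queue [L, K, I, F, M]
Visit L; enqueue H, D → queue [K, I, F, M, H, D]
Visit K → queue [I, F, M, H, D]
Visit I → queue [F, M, H, D]
Visit F → queue [M, H, D]
Visit M → queue [H, D]
Visit H → queue [D]
Visit D → queue []

E J G C B N L K I F M H D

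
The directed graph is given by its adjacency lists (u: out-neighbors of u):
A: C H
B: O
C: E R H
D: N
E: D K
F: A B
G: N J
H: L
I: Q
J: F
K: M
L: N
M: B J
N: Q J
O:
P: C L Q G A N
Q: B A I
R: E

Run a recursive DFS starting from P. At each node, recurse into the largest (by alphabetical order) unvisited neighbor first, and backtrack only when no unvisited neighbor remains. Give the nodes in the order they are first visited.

Visit P
P → Q
Q → I
Q → B
B → O
Q → A
A → H
H → L
L → N
N → J
J → F
A → C
C → R
R → E
E → K
K → M
E → D
P → G

P → Q → I → B → O → A → H → L → N → J → F → C → R → E → K → M → D → G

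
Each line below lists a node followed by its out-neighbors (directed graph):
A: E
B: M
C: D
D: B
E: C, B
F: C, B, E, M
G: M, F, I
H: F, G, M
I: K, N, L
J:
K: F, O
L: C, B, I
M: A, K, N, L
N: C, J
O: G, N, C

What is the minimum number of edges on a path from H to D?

3

Level 0: H
Level 1: F, G, M
Level 2: A, B, C, E, I, K, L, N
Level 3: D, J, O
D first appears at level 3.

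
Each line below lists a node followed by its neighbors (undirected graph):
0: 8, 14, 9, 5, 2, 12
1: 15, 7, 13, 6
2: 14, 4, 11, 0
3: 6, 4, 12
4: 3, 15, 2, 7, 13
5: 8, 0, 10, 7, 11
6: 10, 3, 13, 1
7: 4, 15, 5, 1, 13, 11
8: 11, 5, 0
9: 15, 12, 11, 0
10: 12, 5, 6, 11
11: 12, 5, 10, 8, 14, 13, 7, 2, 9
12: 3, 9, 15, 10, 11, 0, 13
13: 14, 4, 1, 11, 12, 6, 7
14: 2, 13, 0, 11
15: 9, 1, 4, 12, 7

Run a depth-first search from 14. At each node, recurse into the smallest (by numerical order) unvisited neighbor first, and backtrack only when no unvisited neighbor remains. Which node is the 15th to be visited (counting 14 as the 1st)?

13

Visit 14
14 → 0
0 → 2
2 → 4
4 → 3
3 → 6
6 → 1
1 → 7
7 → 5
5 → 8
8 → 11
11 → 9
9 → 12
12 → 10
12 → 13
12 → 15

Visit order: 14, 0, 2, 4, 3, 6, 1, 7, 5, 8, 11, 9, 12, 10, 13, 15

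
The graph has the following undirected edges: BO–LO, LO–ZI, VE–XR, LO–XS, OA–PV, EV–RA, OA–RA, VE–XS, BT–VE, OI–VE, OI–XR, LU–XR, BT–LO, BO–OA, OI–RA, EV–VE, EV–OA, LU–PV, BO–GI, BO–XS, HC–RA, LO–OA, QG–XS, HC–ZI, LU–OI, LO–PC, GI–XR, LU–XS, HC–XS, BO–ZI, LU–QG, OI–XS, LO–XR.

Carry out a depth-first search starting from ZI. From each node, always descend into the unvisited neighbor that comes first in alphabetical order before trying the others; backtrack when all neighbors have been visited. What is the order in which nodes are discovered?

Visit ZI
ZI → BO
BO → GI
GI → XR
XR → LO
LO → BT
BT → VE
VE → EV
EV → OA
OA → PV
PV → LU
LU → OI
OI → RA
RA → HC
HC → XS
XS → QG
LO → PC

ZI, BO, GI, XR, LO, BT, VE, EV, OA, PV, LU, OI, RA, HC, XS, QG, PC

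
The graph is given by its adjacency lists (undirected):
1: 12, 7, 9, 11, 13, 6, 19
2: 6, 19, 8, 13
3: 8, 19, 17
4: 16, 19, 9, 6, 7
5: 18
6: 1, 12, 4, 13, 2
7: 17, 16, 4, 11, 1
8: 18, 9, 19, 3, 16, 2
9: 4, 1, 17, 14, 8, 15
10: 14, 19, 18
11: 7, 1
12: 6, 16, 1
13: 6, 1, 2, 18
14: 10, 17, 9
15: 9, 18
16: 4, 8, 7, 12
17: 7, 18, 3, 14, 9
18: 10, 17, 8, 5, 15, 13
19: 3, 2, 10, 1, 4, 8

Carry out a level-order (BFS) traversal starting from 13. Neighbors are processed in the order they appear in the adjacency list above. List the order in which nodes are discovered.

Visit 13; enqueue 6, 1, 2, 18 → queue [6, 1, 2, 18]
Visit 6; enqueue 12, 4 → queue [1, 2, 18, 12, 4]
Visit 1; enqueue 7, 9, 11, 19 → queue [2, 18, 12, 4, 7, 9, 11, 19]
Visit 2; enqueue 8 → queue [18, 12, 4, 7, 9, 11, 19, 8]
Visit 18; enqueue 10, 17, 5, 15 → queue [12, 4, 7, 9, 11, 19, 8, 10, 17, 5, 15]
Visit 12; enqueue 16 → queue [4, 7, 9, 11, 19, 8, 10, 17, 5, 15, 16]
Visit 4 → queue [7, 9, 11, 19, 8, 10, 17, 5, 15, 16]
Visit 7 → queue [9, 11, 19, 8, 10, 17, 5, 15, 16]
Visit 9; enqueue 14 → queue [11, 19, 8, 10, 17, 5, 15, 16, 14]
Visit 11 → queue [19, 8, 10, 17, 5, 15, 16, 14]
Visit 19; enqueue 3 → queue [8, 10, 17, 5, 15, 16, 14, 3]
Visit 8 → queue [10, 17, 5, 15, 16, 14, 3]
Visit 10 → queue [17, 5, 15, 16, 14, 3]
Visit 17 → queue [5, 15, 16, 14, 3]
Visit 5 → queue [15, 16, 14, 3]
Visit 15 → queue [16, 14, 3]
Visit 16 → queue [14, 3]
Visit 14 → queue [3]
Visit 3 → queue []

13 6 1 2 18 12 4 7 9 11 19 8 10 17 5 15 16 14 3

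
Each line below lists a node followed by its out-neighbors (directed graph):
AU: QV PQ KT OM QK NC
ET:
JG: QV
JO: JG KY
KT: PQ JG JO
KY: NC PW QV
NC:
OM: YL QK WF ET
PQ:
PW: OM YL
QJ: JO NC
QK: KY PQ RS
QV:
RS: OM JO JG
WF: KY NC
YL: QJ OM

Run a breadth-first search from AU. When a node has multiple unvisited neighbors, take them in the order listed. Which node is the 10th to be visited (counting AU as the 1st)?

Visit AU; enqueue QV, PQ, KT, OM, QK, NC → queue [QV, PQ, KT, OM, QK, NC]
Visit QV → queue [PQ, KT, OM, QK, NC]
Visit PQ → queue [KT, OM, QK, NC]
Visit KT; enqueue JG, JO → queue [OM, QK, NC, JG, JO]
Visit OM; enqueue YL, WF, ET → queue [QK, NC, JG, JO, YL, WF, ET]
Visit QK; enqueue KY, RS → queue [NC, JG, JO, YL, WF, ET, KY, RS]
Visit NC → queue [JG, JO, YL, WF, ET, KY, RS]
Visit JG → queue [JO, YL, WF, ET, KY, RS]
Visit JO → queue [YL, WF, ET, KY, RS]
Visit YL; enqueue QJ → queue [WF, ET, KY, RS, QJ]
Visit WF → queue [ET, KY, RS, QJ]
Visit ET → queue [KY, RS, QJ]
Visit KY; enqueue PW → queue [RS, QJ, PW]
Visit RS → queue [QJ, PW]
Visit QJ → queue [PW]
Visit PW → queue []

Visit order: AU, QV, PQ, KT, OM, QK, NC, JG, JO, YL, WF, ET, KY, RS, QJ, PW

YL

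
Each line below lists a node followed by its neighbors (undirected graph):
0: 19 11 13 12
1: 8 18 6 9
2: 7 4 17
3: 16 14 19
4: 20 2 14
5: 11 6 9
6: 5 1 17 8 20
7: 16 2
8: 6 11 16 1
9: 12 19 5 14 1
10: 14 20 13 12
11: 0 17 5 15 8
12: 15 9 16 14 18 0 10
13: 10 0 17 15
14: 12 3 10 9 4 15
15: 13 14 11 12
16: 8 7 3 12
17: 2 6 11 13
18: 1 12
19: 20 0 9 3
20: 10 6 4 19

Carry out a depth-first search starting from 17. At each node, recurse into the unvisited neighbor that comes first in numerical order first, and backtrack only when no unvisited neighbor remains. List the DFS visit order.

17, 2, 4, 14, 3, 16, 7, 8, 1, 6, 5, 9, 12, 0, 11, 15, 13, 10, 20, 19, 18

Visit 17
17 → 2
2 → 4
4 → 14
14 → 3
3 → 16
16 → 7
16 → 8
8 → 1
1 → 6
6 → 5
5 → 9
9 → 12
12 → 0
0 → 11
11 → 15
15 → 13
13 → 10
10 → 20
20 → 19
12 → 18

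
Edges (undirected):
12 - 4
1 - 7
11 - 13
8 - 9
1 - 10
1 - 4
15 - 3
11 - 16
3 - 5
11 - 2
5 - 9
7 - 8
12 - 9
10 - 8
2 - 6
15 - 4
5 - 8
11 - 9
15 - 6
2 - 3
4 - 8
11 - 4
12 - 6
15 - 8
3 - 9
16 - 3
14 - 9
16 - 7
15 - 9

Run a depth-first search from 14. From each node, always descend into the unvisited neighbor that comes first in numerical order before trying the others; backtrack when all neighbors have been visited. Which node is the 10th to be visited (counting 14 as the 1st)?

8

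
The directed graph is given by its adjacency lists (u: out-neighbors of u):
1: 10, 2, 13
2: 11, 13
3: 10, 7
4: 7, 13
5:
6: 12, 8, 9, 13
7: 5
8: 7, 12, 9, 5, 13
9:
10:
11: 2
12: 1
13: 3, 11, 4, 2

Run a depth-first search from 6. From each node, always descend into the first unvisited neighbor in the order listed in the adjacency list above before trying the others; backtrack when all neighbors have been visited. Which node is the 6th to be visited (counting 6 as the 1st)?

Visit 6
6 → 12
12 → 1
1 → 10
1 → 2
2 → 11
2 → 13
13 → 3
3 → 7
7 → 5
13 → 4
6 → 8
8 → 9

Visit order: 6, 12, 1, 10, 2, 11, 13, 3, 7, 5, 4, 8, 9

11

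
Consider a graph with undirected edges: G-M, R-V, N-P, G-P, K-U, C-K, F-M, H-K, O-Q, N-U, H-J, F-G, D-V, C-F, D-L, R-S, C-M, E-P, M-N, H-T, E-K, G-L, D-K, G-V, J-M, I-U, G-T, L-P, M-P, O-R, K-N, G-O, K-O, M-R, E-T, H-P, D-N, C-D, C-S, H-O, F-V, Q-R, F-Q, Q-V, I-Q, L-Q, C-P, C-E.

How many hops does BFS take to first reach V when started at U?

3

Level 0: U
Level 1: I, K, N
Level 2: C, D, E, H, M, O, P, Q
Level 3: F, G, J, L, R, S, T, V
V first appears at level 3.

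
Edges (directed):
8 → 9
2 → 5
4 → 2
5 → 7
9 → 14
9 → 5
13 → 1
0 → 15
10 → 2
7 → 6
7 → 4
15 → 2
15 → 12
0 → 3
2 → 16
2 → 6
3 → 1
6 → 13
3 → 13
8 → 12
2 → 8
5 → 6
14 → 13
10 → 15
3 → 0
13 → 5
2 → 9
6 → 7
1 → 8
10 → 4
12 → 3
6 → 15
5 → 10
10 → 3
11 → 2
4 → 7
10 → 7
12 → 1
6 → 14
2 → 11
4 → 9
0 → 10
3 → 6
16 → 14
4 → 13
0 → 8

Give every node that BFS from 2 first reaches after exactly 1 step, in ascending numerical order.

5, 6, 8, 9, 11, 16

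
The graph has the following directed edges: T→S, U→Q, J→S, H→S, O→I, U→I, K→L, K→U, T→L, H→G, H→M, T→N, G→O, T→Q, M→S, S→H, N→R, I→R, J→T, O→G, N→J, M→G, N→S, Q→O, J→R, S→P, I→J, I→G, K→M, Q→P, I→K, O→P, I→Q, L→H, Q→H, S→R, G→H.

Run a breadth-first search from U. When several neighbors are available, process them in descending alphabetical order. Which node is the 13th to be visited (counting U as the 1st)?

L

Visit U; enqueue Q, I → queue [Q, I]
Visit Q; enqueue P, O, H → queue [I, P, O, H]
Visit I; enqueue R, K, J, G → queue [P, O, H, R, K, J, G]
Visit P → queue [O, H, R, K, J, G]
Visit O → queue [H, R, K, J, G]
Visit H; enqueue S, M → queue [R, K, J, G, S, M]
Visit R → queue [K, J, G, S, M]
Visit K; enqueue L → queue [J, G, S, M, L]
Visit J; enqueue T → queue [G, S, M, L, T]
Visit G → queue [S, M, L, T]
Visit S → queue [M, L, T]
Visit M → queue [L, T]
Visit L → queue [T]
Visit T; enqueue N → queue [N]
Visit N → queue []

Visit order: U, Q, I, P, O, H, R, K, J, G, S, M, L, T, N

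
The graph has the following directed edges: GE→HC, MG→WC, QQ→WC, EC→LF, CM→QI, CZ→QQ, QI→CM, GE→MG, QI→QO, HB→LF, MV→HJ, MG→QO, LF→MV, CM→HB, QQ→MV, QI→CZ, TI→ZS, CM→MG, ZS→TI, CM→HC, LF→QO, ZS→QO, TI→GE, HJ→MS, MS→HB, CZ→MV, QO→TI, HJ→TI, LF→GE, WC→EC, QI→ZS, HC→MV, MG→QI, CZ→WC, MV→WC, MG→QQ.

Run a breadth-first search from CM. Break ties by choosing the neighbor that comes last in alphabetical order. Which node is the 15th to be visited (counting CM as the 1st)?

Visit CM; enqueue QI, MG, HC, HB → queue [QI, MG, HC, HB]
Visit QI; enqueue ZS, QO, CZ → queue [MG, HC, HB, ZS, QO, CZ]
Visit MG; enqueue WC, QQ → queue [HC, HB, ZS, QO, CZ, WC, QQ]
Visit HC; enqueue MV → queue [HB, ZS, QO, CZ, WC, QQ, MV]
Visit HB; enqueue LF → queue [ZS, QO, CZ, WC, QQ, MV, LF]
Visit ZS; enqueue TI → queue [QO, CZ, WC, QQ, MV, LF, TI]
Visit QO → queue [CZ, WC, QQ, MV, LF, TI]
Visit CZ → queue [WC, QQ, MV, LF, TI]
Visit WC; enqueue EC → queue [QQ, MV, LF, TI, EC]
Visit QQ → queue [MV, LF, TI, EC]
Visit MV; enqueue HJ → queue [LF, TI, EC, HJ]
Visit LF; enqueue GE → queue [TI, EC, HJ, GE]
Visit TI → queue [EC, HJ, GE]
Visit EC → queue [HJ, GE]
Visit HJ; enqueue MS → queue [GE, MS]
Visit GE → queue [MS]
Visit MS → queue []

Visit order: CM, QI, MG, HC, HB, ZS, QO, CZ, WC, QQ, MV, LF, TI, EC, HJ, GE, MS

HJ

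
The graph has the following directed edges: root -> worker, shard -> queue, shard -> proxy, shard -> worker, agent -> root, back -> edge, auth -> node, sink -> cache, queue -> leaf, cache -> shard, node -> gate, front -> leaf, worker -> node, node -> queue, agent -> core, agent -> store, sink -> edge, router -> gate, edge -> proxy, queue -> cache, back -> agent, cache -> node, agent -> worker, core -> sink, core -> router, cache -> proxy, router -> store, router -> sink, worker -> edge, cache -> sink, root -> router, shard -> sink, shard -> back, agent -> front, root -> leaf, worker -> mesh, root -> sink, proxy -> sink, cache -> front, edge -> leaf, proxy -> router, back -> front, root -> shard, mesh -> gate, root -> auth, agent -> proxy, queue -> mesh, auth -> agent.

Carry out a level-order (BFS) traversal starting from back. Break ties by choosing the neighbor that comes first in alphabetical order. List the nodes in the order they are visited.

Visit back; enqueue agent, edge, front → queue [agent, edge, front]
Visit agent; enqueue core, proxy, root, store, worker → queue [edge, front, core, proxy, root, store, worker]
Visit edge; enqueue leaf → queue [front, core, proxy, root, store, worker, leaf]
Visit front → queue [core, proxy, root, store, worker, leaf]
Visit core; enqueue router, sink → queue [proxy, root, store, worker, leaf, router, sink]
Visit proxy → queue [root, store, worker, leaf, router, sink]
Visit root; enqueue auth, shard → queue [store, worker, leaf, router, sink, auth, shard]
Visit store → queue [worker, leaf, router, sink, auth, shard]
Visit worker; enqueue mesh, node → queue [leaf, router, sink, auth, shard, mesh, node]
Visit leaf → queue [router, sink, auth, shard, mesh, node]
Visit router; enqueue gate → queue [sink, auth, shard, mesh, node, gate]
Visit sink; enqueue cache → queue [auth, shard, mesh, node, gate, cache]
Visit auth → queue [shard, mesh, node, gate, cache]
Visit shard; enqueue queue → queue [mesh, node, gate, cache, queue]
Visit mesh → queue [node, gate, cache, queue]
Visit node → queue [gate, cache, queue]
Visit gate → queue [cache, queue]
Visit cache → queue [queue]
Visit queue → queue []

back, agent, edge, front, core, proxy, root, store, worker, leaf, router, sink, auth, shard, mesh, node, gate, cache, queue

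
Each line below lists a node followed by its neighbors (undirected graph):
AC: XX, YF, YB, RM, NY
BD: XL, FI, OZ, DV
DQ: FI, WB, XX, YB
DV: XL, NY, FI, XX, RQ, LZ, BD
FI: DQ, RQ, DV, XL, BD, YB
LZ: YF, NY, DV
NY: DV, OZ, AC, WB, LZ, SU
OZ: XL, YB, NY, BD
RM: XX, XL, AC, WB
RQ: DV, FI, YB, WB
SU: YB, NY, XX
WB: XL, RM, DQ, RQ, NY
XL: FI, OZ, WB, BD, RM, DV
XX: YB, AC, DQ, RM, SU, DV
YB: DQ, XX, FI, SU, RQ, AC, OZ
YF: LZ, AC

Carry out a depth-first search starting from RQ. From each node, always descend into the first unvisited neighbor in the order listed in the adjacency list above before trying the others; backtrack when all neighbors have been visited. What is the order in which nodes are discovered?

Visit RQ
RQ → DV
DV → XL
XL → FI
FI → DQ
DQ → WB
WB → RM
RM → XX
XX → YB
YB → SU
SU → NY
NY → OZ
OZ → BD
NY → AC
AC → YF
YF → LZ

RQ -> DV -> XL -> FI -> DQ -> WB -> RM -> XX -> YB -> SU -> NY -> OZ -> BD -> AC -> YF -> LZ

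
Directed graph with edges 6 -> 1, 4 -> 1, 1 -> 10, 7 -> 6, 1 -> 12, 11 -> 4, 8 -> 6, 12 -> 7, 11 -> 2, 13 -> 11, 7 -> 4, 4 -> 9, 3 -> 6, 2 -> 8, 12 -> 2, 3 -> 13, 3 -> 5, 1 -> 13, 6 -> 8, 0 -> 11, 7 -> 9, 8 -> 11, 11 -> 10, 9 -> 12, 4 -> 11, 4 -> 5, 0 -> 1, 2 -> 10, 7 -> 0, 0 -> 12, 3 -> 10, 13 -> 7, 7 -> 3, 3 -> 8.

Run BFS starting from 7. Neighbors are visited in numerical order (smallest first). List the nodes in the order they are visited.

7 0 3 4 6 9 1 11 12 5 8 10 13 2

Visit 7; enqueue 0, 3, 4, 6, 9 → queue [0, 3, 4, 6, 9]
Visit 0; enqueue 1, 11, 12 → queue [3, 4, 6, 9, 1, 11, 12]
Visit 3; enqueue 5, 8, 10, 13 → queue [4, 6, 9, 1, 11, 12, 5, 8, 10, 13]
Visit 4 → queue [6, 9, 1, 11, 12, 5, 8, 10, 13]
Visit 6 → queue [9, 1, 11, 12, 5, 8, 10, 13]
Visit 9 → queue [1, 11, 12, 5, 8, 10, 13]
Visit 1 → queue [11, 12, 5, 8, 10, 13]
Visit 11; enqueue 2 → queue [12, 5, 8, 10, 13, 2]
Visit 12 → queue [5, 8, 10, 13, 2]
Visit 5 → queue [8, 10, 13, 2]
Visit 8 → queue [10, 13, 2]
Visit 10 → queue [13, 2]
Visit 13 → queue [2]
Visit 2 → queue []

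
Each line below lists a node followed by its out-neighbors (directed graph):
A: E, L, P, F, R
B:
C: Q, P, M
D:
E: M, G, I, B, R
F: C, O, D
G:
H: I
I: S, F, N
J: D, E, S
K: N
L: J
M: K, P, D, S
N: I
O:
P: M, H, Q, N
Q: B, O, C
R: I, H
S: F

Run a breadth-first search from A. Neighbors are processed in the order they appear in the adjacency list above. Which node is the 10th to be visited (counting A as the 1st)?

B

Visit A; enqueue E, L, P, F, R → queue [E, L, P, F, R]
Visit E; enqueue M, G, I, B → queue [L, P, F, R, M, G, I, B]
Visit L; enqueue J → queue [P, F, R, M, G, I, B, J]
Visit P; enqueue H, Q, N → queue [F, R, M, G, I, B, J, H, Q, N]
Visit F; enqueue C, O, D → queue [R, M, G, I, B, J, H, Q, N, C, O, D]
Visit R → queue [M, G, I, B, J, H, Q, N, C, O, D]
Visit M; enqueue K, S → queue [G, I, B, J, H, Q, N, C, O, D, K, S]
Visit G → queue [I, B, J, H, Q, N, C, O, D, K, S]
Visit I → queue [B, J, H, Q, N, C, O, D, K, S]
Visit B → queue [J, H, Q, N, C, O, D, K, S]
Visit J → queue [H, Q, N, C, O, D, K, S]
Visit H → queue [Q, N, C, O, D, K, S]
Visit Q → queue [N, C, O, D, K, S]
Visit N → queue [C, O, D, K, S]
Visit C → queue [O, D, K, S]
Visit O → queue [D, K, S]
Visit D → queue [K, S]
Visit K → queue [S]
Visit S → queue []

Visit order: A, E, L, P, F, R, M, G, I, B, J, H, Q, N, C, O, D, K, S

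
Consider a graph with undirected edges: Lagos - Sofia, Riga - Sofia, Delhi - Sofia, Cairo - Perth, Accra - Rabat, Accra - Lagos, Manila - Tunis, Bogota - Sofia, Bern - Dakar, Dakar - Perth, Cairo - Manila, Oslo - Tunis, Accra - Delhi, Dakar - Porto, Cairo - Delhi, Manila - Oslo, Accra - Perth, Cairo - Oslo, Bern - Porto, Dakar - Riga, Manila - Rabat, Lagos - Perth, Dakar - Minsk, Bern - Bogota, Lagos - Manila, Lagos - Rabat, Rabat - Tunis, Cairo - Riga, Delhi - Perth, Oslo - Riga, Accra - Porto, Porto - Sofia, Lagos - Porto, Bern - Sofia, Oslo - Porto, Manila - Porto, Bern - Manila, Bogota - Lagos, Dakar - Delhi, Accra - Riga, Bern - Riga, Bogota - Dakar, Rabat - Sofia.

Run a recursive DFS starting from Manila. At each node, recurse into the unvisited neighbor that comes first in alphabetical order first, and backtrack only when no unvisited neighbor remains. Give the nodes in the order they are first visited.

Visit Manila
Manila → Bern
Bern → Bogota
Bogota → Dakar
Dakar → Delhi
Delhi → Accra
Accra → Lagos
Lagos → Perth
Perth → Cairo
Cairo → Oslo
Oslo → Porto
Porto → Sofia
Sofia → Rabat
Rabat → Tunis
Sofia → Riga
Dakar → Minsk

Manila Bern Bogota Dakar Delhi Accra Lagos Perth Cairo Oslo Porto Sofia Rabat Tunis Riga Minsk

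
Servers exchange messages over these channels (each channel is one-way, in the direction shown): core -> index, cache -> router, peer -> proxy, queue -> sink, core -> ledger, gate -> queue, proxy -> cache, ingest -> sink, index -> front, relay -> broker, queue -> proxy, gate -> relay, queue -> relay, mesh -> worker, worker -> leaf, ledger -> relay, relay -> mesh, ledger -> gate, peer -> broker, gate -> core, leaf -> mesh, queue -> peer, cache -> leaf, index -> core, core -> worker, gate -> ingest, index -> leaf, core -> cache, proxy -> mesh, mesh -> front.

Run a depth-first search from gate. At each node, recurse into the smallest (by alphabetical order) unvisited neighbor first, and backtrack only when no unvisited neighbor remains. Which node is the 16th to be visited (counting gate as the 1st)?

peer

Visit gate
gate → core
core → cache
cache → leaf
leaf → mesh
mesh → front
mesh → worker
cache → router
core → index
core → ledger
ledger → relay
relay → broker
gate → ingest
ingest → sink
gate → queue
queue → peer
peer → proxy

Visit order: gate, core, cache, leaf, mesh, front, worker, router, index, ledger, relay, broker, ingest, sink, queue, peer, proxy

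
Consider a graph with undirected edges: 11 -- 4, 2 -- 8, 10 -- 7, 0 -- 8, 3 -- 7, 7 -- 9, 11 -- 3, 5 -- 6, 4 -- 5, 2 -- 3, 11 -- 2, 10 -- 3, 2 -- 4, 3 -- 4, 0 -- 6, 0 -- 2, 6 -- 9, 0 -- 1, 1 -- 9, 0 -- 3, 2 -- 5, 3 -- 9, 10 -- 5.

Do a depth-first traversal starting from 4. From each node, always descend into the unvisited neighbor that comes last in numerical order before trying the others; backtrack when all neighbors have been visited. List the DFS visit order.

4, 11, 3, 10, 7, 9, 6, 5, 2, 8, 0, 1

Visit 4
4 → 11
11 → 3
3 → 10
10 → 7
7 → 9
9 → 6
6 → 5
5 → 2
2 → 8
8 → 0
0 → 1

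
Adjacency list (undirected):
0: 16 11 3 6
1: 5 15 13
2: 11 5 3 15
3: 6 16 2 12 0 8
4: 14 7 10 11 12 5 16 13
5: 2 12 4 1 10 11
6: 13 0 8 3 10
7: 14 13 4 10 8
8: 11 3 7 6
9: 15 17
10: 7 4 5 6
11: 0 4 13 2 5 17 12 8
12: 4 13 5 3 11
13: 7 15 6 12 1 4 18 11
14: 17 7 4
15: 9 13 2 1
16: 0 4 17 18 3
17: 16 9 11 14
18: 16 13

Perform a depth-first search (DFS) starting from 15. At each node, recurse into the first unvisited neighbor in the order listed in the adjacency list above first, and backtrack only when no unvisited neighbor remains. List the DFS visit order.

Visit 15
15 → 9
9 → 17
17 → 16
16 → 0
0 → 11
11 → 4
4 → 14
14 → 7
7 → 13
13 → 6
6 → 8
8 → 3
3 → 2
2 → 5
5 → 12
5 → 1
5 → 10
13 → 18

15 9 17 16 0 11 4 14 7 13 6 8 3 2 5 12 1 10 18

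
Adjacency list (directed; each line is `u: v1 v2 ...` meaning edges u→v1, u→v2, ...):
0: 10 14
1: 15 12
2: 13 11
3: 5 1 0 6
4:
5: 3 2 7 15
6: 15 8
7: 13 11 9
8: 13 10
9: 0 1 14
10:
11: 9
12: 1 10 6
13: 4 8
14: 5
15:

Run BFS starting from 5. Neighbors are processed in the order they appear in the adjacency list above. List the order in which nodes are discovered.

Visit 5; enqueue 3, 2, 7, 15 → queue [3, 2, 7, 15]
Visit 3; enqueue 1, 0, 6 → queue [2, 7, 15, 1, 0, 6]
Visit 2; enqueue 13, 11 → queue [7, 15, 1, 0, 6, 13, 11]
Visit 7; enqueue 9 → queue [15, 1, 0, 6, 13, 11, 9]
Visit 15 → queue [1, 0, 6, 13, 11, 9]
Visit 1; enqueue 12 → queue [0, 6, 13, 11, 9, 12]
Visit 0; enqueue 10, 14 → queue [6, 13, 11, 9, 12, 10, 14]
Visit 6; enqueue 8 → queue [13, 11, 9, 12, 10, 14, 8]
Visit 13; enqueue 4 → queue [11, 9, 12, 10, 14, 8, 4]
Visit 11 → queue [9, 12, 10, 14, 8, 4]
Visit 9 → queue [12, 10, 14, 8, 4]
Visit 12 → queue [10, 14, 8, 4]
Visit 10 → queue [14, 8, 4]
Visit 14 → queue [8, 4]
Visit 8 → queue [4]
Visit 4 → queue []

5 3 2 7 15 1 0 6 13 11 9 12 10 14 8 4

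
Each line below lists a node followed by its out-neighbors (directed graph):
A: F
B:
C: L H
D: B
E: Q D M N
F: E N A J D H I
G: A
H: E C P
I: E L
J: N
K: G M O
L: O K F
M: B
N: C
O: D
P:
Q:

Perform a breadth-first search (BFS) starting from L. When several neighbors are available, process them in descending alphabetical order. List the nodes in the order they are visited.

L -> O -> K -> F -> D -> M -> G -> N -> J -> I -> H -> E -> A -> B -> C -> P -> Q

Visit L; enqueue O, K, F → queue [O, K, F]
Visit O; enqueue D → queue [K, F, D]
Visit K; enqueue M, G → queue [F, D, M, G]
Visit F; enqueue N, J, I, H, E, A → queue [D, M, G, N, J, I, H, E, A]
Visit D; enqueue B → queue [M, G, N, J, I, H, E, A, B]
Visit M → queue [G, N, J, I, H, E, A, B]
Visit G → queue [N, J, I, H, E, A, B]
Visit N; enqueue C → queue [J, I, H, E, A, B, C]
Visit J → queue [I, H, E, A, B, C]
Visit I → queue [H, E, A, B, C]
Visit H; enqueue P → queue [E, A, B, C, P]
Visit E; enqueue Q → queue [A, B, C, P, Q]
Visit A → queue [B, C, P, Q]
Visit B → queue [C, P, Q]
Visit C → queue [P, Q]
Visit P → queue [Q]
Visit Q → queue []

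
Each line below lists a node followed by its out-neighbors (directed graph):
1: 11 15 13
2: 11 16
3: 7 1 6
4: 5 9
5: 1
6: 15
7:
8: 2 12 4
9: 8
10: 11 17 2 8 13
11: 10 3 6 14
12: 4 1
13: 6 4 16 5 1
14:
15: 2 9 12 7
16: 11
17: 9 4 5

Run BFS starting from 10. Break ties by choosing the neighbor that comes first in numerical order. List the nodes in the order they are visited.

10, 2, 8, 11, 13, 17, 16, 4, 12, 3, 6, 14, 1, 5, 9, 7, 15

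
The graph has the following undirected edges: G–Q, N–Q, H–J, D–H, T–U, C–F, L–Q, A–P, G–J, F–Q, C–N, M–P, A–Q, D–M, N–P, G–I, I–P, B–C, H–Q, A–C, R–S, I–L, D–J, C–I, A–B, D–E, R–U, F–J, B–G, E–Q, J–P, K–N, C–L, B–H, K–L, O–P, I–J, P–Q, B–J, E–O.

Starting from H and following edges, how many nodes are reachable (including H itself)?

17

BFS from H visits: H, Q, J, D, B, P, N, L, G, F, E, A, I, M, C, O, K
Reachable nodes: 17 of 21 total.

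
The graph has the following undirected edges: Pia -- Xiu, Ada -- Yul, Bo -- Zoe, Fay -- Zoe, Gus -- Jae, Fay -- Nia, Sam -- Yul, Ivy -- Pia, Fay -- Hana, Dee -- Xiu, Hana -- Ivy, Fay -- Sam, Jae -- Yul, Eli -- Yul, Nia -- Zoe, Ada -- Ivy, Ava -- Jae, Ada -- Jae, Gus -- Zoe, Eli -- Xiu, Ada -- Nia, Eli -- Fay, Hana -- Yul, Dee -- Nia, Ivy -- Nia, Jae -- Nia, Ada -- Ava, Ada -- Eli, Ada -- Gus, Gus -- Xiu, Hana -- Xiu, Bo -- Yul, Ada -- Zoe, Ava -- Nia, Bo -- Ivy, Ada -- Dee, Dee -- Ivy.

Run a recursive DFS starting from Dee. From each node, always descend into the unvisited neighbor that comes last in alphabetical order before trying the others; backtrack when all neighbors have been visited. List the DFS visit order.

Visit Dee
Dee → Xiu
Xiu → Pia
Pia → Ivy
Ivy → Nia
Nia → Zoe
Zoe → Gus
Gus → Jae
Jae → Yul
Yul → Sam
Sam → Fay
Fay → Hana
Fay → Eli
Eli → Ada
Ada → Ava
Yul → Bo

Dee Xiu Pia Ivy Nia Zoe Gus Jae Yul Sam Fay Hana Eli Ada Ava Bo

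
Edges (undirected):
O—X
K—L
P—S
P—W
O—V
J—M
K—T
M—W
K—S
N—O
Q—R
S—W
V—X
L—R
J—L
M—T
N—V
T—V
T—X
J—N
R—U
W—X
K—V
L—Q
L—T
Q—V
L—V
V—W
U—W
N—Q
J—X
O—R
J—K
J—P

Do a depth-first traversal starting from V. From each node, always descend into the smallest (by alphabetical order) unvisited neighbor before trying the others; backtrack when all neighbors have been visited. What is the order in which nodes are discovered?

Visit V
V → K
K → J
J → L
L → Q
Q → N
N → O
O → R
R → U
U → W
W → M
M → T
T → X
W → P
P → S

V -> K -> J -> L -> Q -> N -> O -> R -> U -> W -> M -> T -> X -> P -> S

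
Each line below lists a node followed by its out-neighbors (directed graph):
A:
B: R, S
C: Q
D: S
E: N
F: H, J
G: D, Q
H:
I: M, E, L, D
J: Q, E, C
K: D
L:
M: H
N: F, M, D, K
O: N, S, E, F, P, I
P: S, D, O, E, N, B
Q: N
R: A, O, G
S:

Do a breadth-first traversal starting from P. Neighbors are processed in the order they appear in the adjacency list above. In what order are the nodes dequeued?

Visit P; enqueue S, D, O, E, N, B → queue [S, D, O, E, N, B]
Visit S → queue [D, O, E, N, B]
Visit D → queue [O, E, N, B]
Visit O; enqueue F, I → queue [E, N, B, F, I]
Visit E → queue [N, B, F, I]
Visit N; enqueue M, K → queue [B, F, I, M, K]
Visit B; enqueue R → queue [F, I, M, K, R]
Visit F; enqueue H, J → queue [I, M, K, R, H, J]
Visit I; enqueue L → queue [M, K, R, H, J, L]
Visit M → queue [K, R, H, J, L]
Visit K → queue [R, H, J, L]
Visit R; enqueue A, G → queue [H, J, L, A, G]
Visit H → queue [J, L, A, G]
Visit J; enqueue Q, C → queue [L, A, G, Q, C]
Visit L → queue [A, G, Q, C]
Visit A → queue [G, Q, C]
Visit G → queue [Q, C]
Visit Q → queue [C]
Visit C → queue []

P S D O E N B F I M K R H J L A G Q C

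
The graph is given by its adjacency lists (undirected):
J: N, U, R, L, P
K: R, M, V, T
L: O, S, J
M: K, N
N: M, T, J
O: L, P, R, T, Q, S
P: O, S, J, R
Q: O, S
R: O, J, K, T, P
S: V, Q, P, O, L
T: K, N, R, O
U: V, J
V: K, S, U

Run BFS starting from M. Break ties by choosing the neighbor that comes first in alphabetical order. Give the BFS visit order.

M, K, N, R, T, V, J, O, P, S, U, L, Q

Visit M; enqueue K, N → queue [K, N]
Visit K; enqueue R, T, V → queue [N, R, T, V]
Visit N; enqueue J → queue [R, T, V, J]
Visit R; enqueue O, P → queue [T, V, J, O, P]
Visit T → queue [V, J, O, P]
Visit V; enqueue S, U → queue [J, O, P, S, U]
Visit J; enqueue L → queue [O, P, S, U, L]
Visit O; enqueue Q → queue [P, S, U, L, Q]
Visit P → queue [S, U, L, Q]
Visit S → queue [U, L, Q]
Visit U → queue [L, Q]
Visit L → queue [Q]
Visit Q → queue []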